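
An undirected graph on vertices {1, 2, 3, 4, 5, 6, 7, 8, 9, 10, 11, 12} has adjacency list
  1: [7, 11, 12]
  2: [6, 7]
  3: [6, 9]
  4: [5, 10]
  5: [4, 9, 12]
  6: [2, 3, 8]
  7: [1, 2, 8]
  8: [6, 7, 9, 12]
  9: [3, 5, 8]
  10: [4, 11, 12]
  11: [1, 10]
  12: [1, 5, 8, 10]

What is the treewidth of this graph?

3

A width-3 tree decomposition is:
Bags: B1 = {4, 5, 10, 11}  B2 = {5, 10, 11, 12}  B3 = {1, 5, 11, 12}  B4 = {1, 5, 9, 12}  B5 = {1, 8, 9, 12}  B6 = {1, 7, 8, 9}  B7 = {3, 7, 8, 9}  B8 = {3, 6, 7, 8}  B9 = {2, 3, 6, 7}
Tree: B1–B2, B2–B3, B3–B4, B4–B5, B5–B6, B6–B7, B7–B8, B8–B9
Every bag has size at most 4, so the width is 4 − 1 = 3 and tw(G) ≤ 3. For the lower bound: the 4 vertex sets {4,10,11}, {5}, {12}, {1,7,8,9} are disjoint, each induces a connected subgraph, and every pair is joined by at least one edge of G. Contracting each set to a single vertex therefore yields K_{4} as a minor, and since treewidth is minor-monotone, tw(G) ≥ tw(K_{4}) = 3. Therefore the treewidth is 3.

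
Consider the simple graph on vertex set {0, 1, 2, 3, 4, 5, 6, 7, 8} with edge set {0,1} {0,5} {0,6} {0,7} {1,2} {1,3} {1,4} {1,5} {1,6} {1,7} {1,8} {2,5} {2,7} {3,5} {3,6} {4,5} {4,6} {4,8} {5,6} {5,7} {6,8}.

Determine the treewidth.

A width-3 tree decomposition is:
Bags: B1 = {1, 4, 5, 6}  B2 = {0, 1, 5, 6}  B3 = {1, 4, 6, 8}  B4 = {1, 3, 5, 6}  B5 = {0, 1, 5, 7}  B6 = {1, 2, 5, 7}
Tree: B1–B2, B1–B3, B2–B4, B2–B5, B5–B6
Every bag has size at most 4, so the width is 4 − 1 = 3 and tw(G) ≤ 3. For the lower bound, the 4 vertices {1, 4, 6, 8} are pairwise adjacent, and any tree decomposition puts a clique entirely inside one bag — forcing width ≥ 3. Hence tw(G) = 3 exactly.

3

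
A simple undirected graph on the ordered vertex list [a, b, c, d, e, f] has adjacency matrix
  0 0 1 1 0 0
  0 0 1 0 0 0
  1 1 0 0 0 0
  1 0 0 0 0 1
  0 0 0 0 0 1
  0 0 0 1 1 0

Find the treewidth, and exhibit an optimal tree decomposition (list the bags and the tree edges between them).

Treewidth 1.
Bags: B1 = {a, c}  B2 = {a, d}  B3 = {b, c}  B4 = {d, f}  B5 = {e, f}
Tree: B1–B2, B1–B3, B2–B4, B4–B5

Every bag has size at most 2, so the width is 2 − 1 = 1 and tw(G) ≤ 1. Any graph with an edge has treewidth ≥ 1, and G has the edge a–c. Therefore the treewidth is 1.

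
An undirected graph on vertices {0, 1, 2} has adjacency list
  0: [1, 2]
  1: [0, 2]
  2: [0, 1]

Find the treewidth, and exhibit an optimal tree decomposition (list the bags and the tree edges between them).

Treewidth 2.
Bags: B1 = {0, 1, 2}
Tree: (single bag)

With just one bag of size 3, the width is 3 − 1 = 2, so tw(G) ≤ 2. On the other hand G contains the 3-clique {0, 1, 2}. A clique must lie in a single bag of any decomposition, so no decomposition can have width below 2. Combining the bounds, tw(G) = 2.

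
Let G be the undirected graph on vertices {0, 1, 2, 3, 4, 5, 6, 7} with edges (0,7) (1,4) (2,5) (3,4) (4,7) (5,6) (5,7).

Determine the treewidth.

A width-1 tree decomposition is:
Bags: B1 = {5, 7}  B2 = {0, 7}  B3 = {5, 6}  B4 = {4, 7}  B5 = {2, 5}  B6 = {3, 4}  B7 = {1, 4}
Tree: B1–B2, B1–B3, B1–B4, B3–B5, B4–B6, B4–B7
Every bag has size at most 2, so the width is 2 − 1 = 1 and tw(G) ≤ 1. Since G has at least one edge (e.g. 7–5), it is not an edgeless graph, so tw(G) ≥ 1. The upper and lower bounds meet at 1, so that is the treewidth.

1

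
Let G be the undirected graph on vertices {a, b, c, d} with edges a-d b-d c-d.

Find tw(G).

A width-1 tree decomposition is:
Bags: B1 = {c, d}  B2 = {a, d}  B3 = {b, d}
Tree: B1–B2, B2–B3
The largest bag has 2 vertices, giving width 1; this decomposition certifies tw(G) ≤ 1. Any graph with an edge has treewidth ≥ 1, and G has the edge c–d. The upper and lower bounds meet at 1, so that is the treewidth.

1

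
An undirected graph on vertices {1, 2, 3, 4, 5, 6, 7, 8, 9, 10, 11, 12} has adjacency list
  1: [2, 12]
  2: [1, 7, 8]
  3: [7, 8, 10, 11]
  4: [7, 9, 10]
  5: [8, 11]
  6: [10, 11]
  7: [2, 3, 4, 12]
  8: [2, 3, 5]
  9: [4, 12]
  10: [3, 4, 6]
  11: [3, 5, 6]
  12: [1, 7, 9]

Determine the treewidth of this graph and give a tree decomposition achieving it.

The largest bag has 4 vertices, giving width 3; this decomposition certifies tw(G) ≤ 3. For the lower bound: the 4 vertex sets {1,9,12}, {4}, {7}, {2,3,8,10} are disjoint, each induces a connected subgraph, and every pair is joined by at least one edge of G. Contracting each set to a single vertex therefore yields K_{4} as a minor, and since treewidth is minor-monotone, tw(G) ≥ tw(K_{4}) = 3. Hence tw(G) = 3 exactly.

Treewidth 3.
Bags: B1 = {1, 4, 9, 12}  B2 = {1, 4, 7, 12}  B3 = {1, 2, 4, 7}  B4 = {2, 4, 7, 10}  B5 = {2, 3, 7, 10}  B6 = {2, 3, 8, 10}  B7 = {3, 6, 8, 10}  B8 = {3, 6, 8, 11}  B9 = {5, 6, 8, 11}
Tree: B1–B2, B2–B3, B3–B4, B4–B5, B5–B6, B6–B7, B7–B8, B8–B9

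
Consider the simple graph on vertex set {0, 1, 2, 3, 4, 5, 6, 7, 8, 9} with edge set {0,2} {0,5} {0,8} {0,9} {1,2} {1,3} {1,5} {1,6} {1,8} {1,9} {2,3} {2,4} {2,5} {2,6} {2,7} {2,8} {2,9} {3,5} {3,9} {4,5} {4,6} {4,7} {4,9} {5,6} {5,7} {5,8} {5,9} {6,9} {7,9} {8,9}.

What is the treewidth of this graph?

4

A width-4 tree decomposition is:
Bags: B1 = {1, 2, 5, 8, 9}  B2 = {1, 2, 5, 6, 9}  B3 = {1, 2, 3, 5, 9}  B4 = {2, 4, 5, 6, 9}  B5 = {2, 4, 5, 7, 9}  B6 = {0, 2, 5, 8, 9}
Tree: B1–B2, B1–B3, B2–B4, B4–B5, B1–B6
Every bag has size at most 5, so the width is 5 − 1 = 4 and tw(G) ≤ 4. For the lower bound, the 5 vertices {0, 2, 5, 8, 9} are pairwise adjacent, and any tree decomposition puts a clique entirely inside one bag — forcing width ≥ 4. The upper and lower bounds meet at 4, so that is the treewidth.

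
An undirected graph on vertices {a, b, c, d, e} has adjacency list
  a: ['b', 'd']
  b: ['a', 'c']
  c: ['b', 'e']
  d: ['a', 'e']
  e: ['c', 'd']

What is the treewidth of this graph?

2

A width-2 tree decomposition is:
Bags: B1 = {a, b, c}  B2 = {a, c, d}  B3 = {c, d, e}
Tree: B1–B2, B2–B3
Each bag holds 3 vertices, so the decomposition has width 2, which upper-bounds the treewidth. Since c–b–a–d–e–c is a cycle in G, G is not acyclic. Forests are exactly the graphs of treewidth ≤ 1, so tw(G) ≥ 2. The upper and lower bounds meet at 2, so that is the treewidth.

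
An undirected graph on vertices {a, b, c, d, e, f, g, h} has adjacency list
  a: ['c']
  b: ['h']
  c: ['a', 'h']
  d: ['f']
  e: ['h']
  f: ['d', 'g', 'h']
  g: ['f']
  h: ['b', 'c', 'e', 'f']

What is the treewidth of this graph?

1

A width-1 tree decomposition is:
Bags: B1 = {f, h}  B2 = {d, f}  B3 = {c, h}  B4 = {a, c}  B5 = {e, h}  B6 = {b, h}  B7 = {f, g}
Tree: B1–B2, B1–B3, B3–B4, B1–B5, B1–B6, B1–B7
Every bag has size at most 2, so the width is 2 − 1 = 1 and tw(G) ≤ 1. Since G has at least one edge (e.g. h–f), it is not an edgeless graph, so tw(G) ≥ 1. Hence tw(G) = 1 exactly.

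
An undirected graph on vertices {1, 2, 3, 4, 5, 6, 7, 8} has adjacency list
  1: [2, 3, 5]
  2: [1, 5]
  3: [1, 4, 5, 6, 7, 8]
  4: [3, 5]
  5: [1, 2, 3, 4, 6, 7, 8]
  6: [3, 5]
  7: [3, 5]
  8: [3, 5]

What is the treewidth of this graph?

A width-2 tree decomposition is:
Bags: B1 = {3, 4, 5}  B2 = {1, 3, 5}  B3 = {3, 5, 8}  B4 = {3, 5, 7}  B5 = {1, 2, 5}  B6 = {3, 5, 6}
Tree: B1–B2, B1–B3, B1–B4, B2–B5, B1–B6
Every bag has size at most 3, so the width is 3 − 1 = 2 and tw(G) ≤ 2. For the lower bound, the 3 vertices {1, 2, 5} are pairwise adjacent, and any tree decomposition puts a clique entirely inside one bag — forcing width ≥ 2. Hence tw(G) = 2 exactly.

2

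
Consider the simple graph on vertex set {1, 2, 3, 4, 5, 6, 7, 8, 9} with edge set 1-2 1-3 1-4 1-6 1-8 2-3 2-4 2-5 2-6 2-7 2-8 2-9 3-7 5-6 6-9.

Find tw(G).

A width-2 tree decomposition is:
Bags: B1 = {1, 2, 6}  B2 = {1, 2, 3}  B3 = {2, 6, 9}  B4 = {1, 2, 4}  B5 = {2, 3, 7}  B6 = {2, 5, 6}  B7 = {1, 2, 8}
Tree: B1–B2, B1–B3, B2–B4, B2–B5, B1–B6, B2–B7
The largest bag has 3 vertices, giving width 2; this decomposition certifies tw(G) ≤ 2. On the other hand G contains the 3-clique {1, 2, 8}. A clique must lie in a single bag of any decomposition, so no decomposition can have width below 2. Therefore the treewidth is 2.

2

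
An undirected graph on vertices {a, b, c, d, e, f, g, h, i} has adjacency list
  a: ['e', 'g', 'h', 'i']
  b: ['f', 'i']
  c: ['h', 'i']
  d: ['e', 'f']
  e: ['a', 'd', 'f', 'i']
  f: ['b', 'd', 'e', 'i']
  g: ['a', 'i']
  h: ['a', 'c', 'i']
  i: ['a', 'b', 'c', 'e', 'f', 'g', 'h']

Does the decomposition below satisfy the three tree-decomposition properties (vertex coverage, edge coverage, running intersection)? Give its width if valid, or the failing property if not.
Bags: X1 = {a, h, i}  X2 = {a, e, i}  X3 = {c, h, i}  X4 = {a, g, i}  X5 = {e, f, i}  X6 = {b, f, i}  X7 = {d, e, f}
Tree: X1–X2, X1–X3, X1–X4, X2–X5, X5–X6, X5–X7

Yes; width 2.

Vertex coverage: the bags together contain {a, b, c, d, e, f, g, h, i}, the full vertex set. Edge coverage: each edge of G has both endpoints in at least one bag. Running intersection: for every vertex, the bags containing it form a connected subtree. All three properties hold, so this is a valid tree decomposition of width max|bag| − 1 = 2, and hence tw(G) ≤ 2.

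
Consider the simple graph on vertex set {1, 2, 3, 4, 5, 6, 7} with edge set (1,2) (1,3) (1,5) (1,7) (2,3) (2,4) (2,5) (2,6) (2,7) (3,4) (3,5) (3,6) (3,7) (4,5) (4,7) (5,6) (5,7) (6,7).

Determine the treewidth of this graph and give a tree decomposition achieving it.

Each bag holds 5 vertices, so the decomposition has width 4, which upper-bounds the treewidth. Conversely, {1, 2, 3, 5, 7} is a clique of size 5, and the vertices of any clique must share a bag in every tree decomposition; so some bag has ≥ 5 vertices and tw(G) ≥ 4. Combining the bounds, tw(G) = 4.

Treewidth 4.
One such decomposition:
Bags: B1 = {2, 3, 5, 6, 7}  B2 = {1, 2, 3, 5, 7}  B3 = {2, 3, 4, 5, 7}
Tree: B1–B2, B2–B3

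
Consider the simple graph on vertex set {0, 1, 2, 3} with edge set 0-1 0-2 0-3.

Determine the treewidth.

1

A width-1 tree decomposition is:
Bags: B1 = {0, 1}  B2 = {0, 3}  B3 = {0, 2}
Tree: B1–B2, B2–B3
Each bag holds 2 vertices, so the decomposition has width 1, which upper-bounds the treewidth. Any graph with an edge has treewidth ≥ 1, and G has the edge 0–1. The upper and lower bounds meet at 1, so that is the treewidth.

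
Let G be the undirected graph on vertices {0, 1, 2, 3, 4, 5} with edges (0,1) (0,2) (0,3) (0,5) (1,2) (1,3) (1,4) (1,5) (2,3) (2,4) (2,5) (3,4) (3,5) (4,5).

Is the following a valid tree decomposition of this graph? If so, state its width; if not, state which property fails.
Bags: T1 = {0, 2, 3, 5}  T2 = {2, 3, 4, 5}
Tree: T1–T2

A tree decomposition must satisfy three properties: every vertex lies in some bag; for every edge, both endpoints lie together in some bag; and for every vertex, the bags containing it form a connected subtree. Here vertex 1 appears in no bag, so the decomposition is invalid.

No — vertex 1 appears in no bag.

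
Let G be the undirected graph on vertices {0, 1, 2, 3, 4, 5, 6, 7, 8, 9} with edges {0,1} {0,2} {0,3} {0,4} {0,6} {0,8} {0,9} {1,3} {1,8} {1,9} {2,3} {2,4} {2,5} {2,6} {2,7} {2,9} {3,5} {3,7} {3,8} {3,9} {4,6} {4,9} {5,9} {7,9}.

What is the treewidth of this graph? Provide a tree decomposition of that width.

Treewidth 3.
Bags: B1 = {0, 1, 3, 9}  B2 = {0, 2, 3, 9}  B3 = {2, 3, 5, 9}  B4 = {0, 2, 4, 9}  B5 = {0, 2, 4, 6}  B6 = {0, 1, 3, 8}  B7 = {2, 3, 7, 9}
Tree: B1–B2, B2–B3, B2–B4, B4–B5, B1–B6, B2–B7

Every bag has size at most 4, so the width is 4 − 1 = 3 and tw(G) ≤ 3. On the other hand G contains the 4-clique {0, 1, 3, 8}. A clique must lie in a single bag of any decomposition, so no decomposition can have width below 3. Combining the bounds, tw(G) = 3.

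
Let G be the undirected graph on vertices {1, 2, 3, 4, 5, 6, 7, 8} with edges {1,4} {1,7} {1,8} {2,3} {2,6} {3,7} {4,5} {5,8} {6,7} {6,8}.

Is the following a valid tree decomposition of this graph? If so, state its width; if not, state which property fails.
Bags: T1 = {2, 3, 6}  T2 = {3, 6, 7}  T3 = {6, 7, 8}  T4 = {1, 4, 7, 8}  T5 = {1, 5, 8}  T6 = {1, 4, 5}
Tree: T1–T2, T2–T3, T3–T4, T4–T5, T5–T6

A tree decomposition must satisfy three properties: every vertex lies in some bag; for every edge, both endpoints lie together in some bag; and for every vertex, the bags containing it form a connected subtree. Here bags containing vertex 4 are not connected in the tree, so the decomposition is invalid.

No — bags containing vertex 4 are not connected in the tree.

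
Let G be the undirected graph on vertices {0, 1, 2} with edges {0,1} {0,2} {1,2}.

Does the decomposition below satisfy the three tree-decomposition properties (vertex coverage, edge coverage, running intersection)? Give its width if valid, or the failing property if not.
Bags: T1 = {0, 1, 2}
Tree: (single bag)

Vertex coverage: the bags together contain {0, 1, 2}, the full vertex set. Edge coverage: each edge of G has both endpoints in at least one bag. Running intersection: for every vertex, the bags containing it form a connected subtree. All three properties hold, so this is a valid tree decomposition of width max|bag| − 1 = 2, and hence tw(G) ≤ 2.

Yes; width 2.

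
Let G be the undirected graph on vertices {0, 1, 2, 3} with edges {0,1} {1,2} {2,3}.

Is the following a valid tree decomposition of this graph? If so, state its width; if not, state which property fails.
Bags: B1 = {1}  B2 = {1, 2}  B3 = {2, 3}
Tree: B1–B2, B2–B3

No — vertex 0 appears in no bag.

A tree decomposition must satisfy three properties: every vertex lies in some bag; for every edge, both endpoints lie together in some bag; and for every vertex, the bags containing it form a connected subtree. Here vertex 0 appears in no bag, so the decomposition is invalid.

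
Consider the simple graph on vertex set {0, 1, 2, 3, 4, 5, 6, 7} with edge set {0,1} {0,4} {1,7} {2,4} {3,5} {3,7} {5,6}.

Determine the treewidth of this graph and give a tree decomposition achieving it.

Every bag has size at most 2, so the width is 2 − 1 = 1 and tw(G) ≤ 1. Since G has at least one edge (e.g. 2–4), it is not an edgeless graph, so tw(G) ≥ 1. Therefore the treewidth is 1.

Treewidth 1.
One such decomposition:
Bags: B1 = {2, 4}  B2 = {0, 4}  B3 = {0, 1}  B4 = {1, 7}  B5 = {3, 7}  B6 = {3, 5}  B7 = {5, 6}
Tree: B1–B2, B2–B3, B3–B4, B4–B5, B5–B6, B6–B7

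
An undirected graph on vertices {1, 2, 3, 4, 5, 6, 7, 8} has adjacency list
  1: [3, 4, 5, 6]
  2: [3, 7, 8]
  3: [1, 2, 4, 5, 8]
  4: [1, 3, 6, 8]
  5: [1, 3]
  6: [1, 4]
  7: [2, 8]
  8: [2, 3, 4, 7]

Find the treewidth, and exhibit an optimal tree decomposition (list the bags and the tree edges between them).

The largest bag has 3 vertices, giving width 2; this decomposition certifies tw(G) ≤ 2. For the lower bound, the 3 vertices {2, 3, 8} are pairwise adjacent, and any tree decomposition puts a clique entirely inside one bag — forcing width ≥ 2. Therefore the treewidth is 2.

Treewidth 2.
Bags: B1 = {3, 4, 8}  B2 = {2, 3, 8}  B3 = {1, 3, 4}  B4 = {1, 3, 5}  B5 = {1, 4, 6}  B6 = {2, 7, 8}
Tree: B1–B2, B1–B3, B3–B4, B3–B5, B2–B6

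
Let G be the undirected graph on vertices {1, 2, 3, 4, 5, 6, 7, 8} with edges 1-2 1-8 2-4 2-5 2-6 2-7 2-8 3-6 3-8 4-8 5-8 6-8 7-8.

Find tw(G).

2

A width-2 tree decomposition is:
Bags: B1 = {2, 6, 8}  B2 = {1, 2, 8}  B3 = {2, 7, 8}  B4 = {3, 6, 8}  B5 = {2, 5, 8}  B6 = {2, 4, 8}
Tree: B1–B2, B2–B3, B1–B4, B3–B5, B1–B6
The largest bag has 3 vertices, giving width 2; this decomposition certifies tw(G) ≤ 2. For the lower bound, the 3 vertices {1, 2, 8} are pairwise adjacent, and any tree decomposition puts a clique entirely inside one bag — forcing width ≥ 2. Therefore the treewidth is 2.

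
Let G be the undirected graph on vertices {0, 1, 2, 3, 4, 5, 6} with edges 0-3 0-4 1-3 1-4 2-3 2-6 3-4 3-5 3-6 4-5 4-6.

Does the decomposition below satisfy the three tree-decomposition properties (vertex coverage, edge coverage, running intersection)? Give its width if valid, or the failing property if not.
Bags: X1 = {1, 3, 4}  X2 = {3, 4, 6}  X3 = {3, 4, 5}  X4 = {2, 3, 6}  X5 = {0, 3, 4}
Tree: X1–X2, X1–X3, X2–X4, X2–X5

Every vertex of G appears in some bag (union = {0, 1, 2, 3, 4, 5, 6}); every edge is covered by a bag; and for each vertex v the set of bags containing v is connected in the bag tree. The decomposition is therefore valid. The largest bag has 3 vertices, so the width is 2.

Yes; width 2.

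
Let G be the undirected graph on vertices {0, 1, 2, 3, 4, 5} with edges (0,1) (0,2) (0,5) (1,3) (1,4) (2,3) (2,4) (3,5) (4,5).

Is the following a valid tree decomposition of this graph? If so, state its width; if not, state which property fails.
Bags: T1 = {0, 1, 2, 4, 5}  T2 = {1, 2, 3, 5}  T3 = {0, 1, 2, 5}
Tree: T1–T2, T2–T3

A tree decomposition must satisfy three properties: every vertex lies in some bag; for every edge, both endpoints lie together in some bag; and for every vertex, the bags containing it form a connected subtree. Here bags containing vertex 0 are not connected in the tree, so the decomposition is invalid.

No — bags containing vertex 0 are not connected in the tree.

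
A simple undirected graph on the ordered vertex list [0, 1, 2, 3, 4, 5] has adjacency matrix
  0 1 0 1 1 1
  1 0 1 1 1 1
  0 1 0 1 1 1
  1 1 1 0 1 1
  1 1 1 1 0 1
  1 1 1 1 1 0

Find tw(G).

4

A width-4 tree decomposition is:
Bags: B1 = {0, 1, 3, 4, 5}  B2 = {1, 2, 3, 4, 5}
Tree: B1–B2
Every bag has size at most 5, so the width is 5 − 1 = 4 and tw(G) ≤ 4. For the lower bound, the 5 vertices {0, 1, 3, 4, 5} are pairwise adjacent, and any tree decomposition puts a clique entirely inside one bag — forcing width ≥ 4. The upper and lower bounds meet at 4, so that is the treewidth.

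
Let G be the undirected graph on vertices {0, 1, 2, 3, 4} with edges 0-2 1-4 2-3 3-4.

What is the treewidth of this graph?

1

A width-1 tree decomposition is:
Bags: B1 = {1, 4}  B2 = {3, 4}  B3 = {2, 3}  B4 = {0, 2}
Tree: B1–B2, B2–B3, B3–B4
Each bag holds 2 vertices, so the decomposition has width 1, which upper-bounds the treewidth. G has an edge, so its treewidth is at least 1. Combining the bounds, tw(G) = 1.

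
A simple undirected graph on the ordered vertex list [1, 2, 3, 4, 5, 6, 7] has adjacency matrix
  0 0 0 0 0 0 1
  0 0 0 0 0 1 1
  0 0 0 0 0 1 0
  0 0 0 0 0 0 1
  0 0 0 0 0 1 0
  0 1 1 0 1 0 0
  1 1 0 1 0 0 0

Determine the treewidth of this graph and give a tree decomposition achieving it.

Treewidth 1.
One such decomposition:
Bags: B1 = {2, 7}  B2 = {1, 7}  B3 = {2, 6}  B4 = {4, 7}  B5 = {5, 6}  B6 = {3, 6}
Tree: B1–B2, B1–B3, B2–B4, B3–B5, B3–B6

Every bag has size at most 2, so the width is 2 − 1 = 1 and tw(G) ≤ 1. G has an edge, so its treewidth is at least 1. Hence tw(G) = 1 exactly.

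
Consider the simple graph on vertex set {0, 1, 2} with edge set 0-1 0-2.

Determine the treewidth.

A width-1 tree decomposition is:
Bags: B1 = {0, 2}  B2 = {0, 1}
Tree: B1–B2
The largest bag has 2 vertices, giving width 1; this decomposition certifies tw(G) ≤ 1. Any graph with an edge has treewidth ≥ 1, and G has the edge 2–0. Therefore the treewidth is 1.

1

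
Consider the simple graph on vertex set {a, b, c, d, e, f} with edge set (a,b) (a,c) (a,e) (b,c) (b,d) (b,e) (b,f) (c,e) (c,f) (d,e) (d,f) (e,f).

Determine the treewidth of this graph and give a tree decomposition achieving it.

The largest bag has 4 vertices, giving width 3; this decomposition certifies tw(G) ≤ 3. Conversely, {b, d, e, f} is a clique of size 4, and the vertices of any clique must share a bag in every tree decomposition; so some bag has ≥ 4 vertices and tw(G) ≥ 3. Hence tw(G) = 3 exactly.

Treewidth 3.
One such decomposition:
Bags: B1 = {b, c, e, f}  B2 = {b, d, e, f}  B3 = {a, b, c, e}
Tree: B1–B2, B1–B3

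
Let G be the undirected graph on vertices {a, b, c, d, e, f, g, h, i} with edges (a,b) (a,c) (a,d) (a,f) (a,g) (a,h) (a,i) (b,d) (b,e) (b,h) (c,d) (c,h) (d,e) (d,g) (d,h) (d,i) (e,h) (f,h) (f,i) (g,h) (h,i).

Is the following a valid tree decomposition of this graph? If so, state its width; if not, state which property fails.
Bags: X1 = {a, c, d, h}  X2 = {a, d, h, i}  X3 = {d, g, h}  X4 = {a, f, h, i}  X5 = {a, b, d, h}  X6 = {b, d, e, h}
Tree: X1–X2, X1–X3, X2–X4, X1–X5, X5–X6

No — edge (a,g) lies in no bag.

A tree decomposition must satisfy three properties: every vertex lies in some bag; for every edge, both endpoints lie together in some bag; and for every vertex, the bags containing it form a connected subtree. Here edge (a,g) lies in no bag, so the decomposition is invalid.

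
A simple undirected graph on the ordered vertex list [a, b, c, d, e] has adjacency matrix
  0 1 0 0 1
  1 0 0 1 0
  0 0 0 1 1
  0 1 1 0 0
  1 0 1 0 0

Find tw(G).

A width-2 tree decomposition is:
Bags: B1 = {a, b, e}  B2 = {b, d, e}  B3 = {c, d, e}
Tree: B1–B2, B2–B3
The largest bag has 3 vertices, giving width 2; this decomposition certifies tw(G) ≤ 2. The edges e–a–b–d–c–e form a cycle, so G is not a tree and its treewidth is at least 2. The upper and lower bounds meet at 2, so that is the treewidth.

2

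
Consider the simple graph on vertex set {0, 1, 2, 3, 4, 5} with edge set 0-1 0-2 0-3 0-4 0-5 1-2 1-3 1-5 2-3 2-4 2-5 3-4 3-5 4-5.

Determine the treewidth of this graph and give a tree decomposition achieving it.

Treewidth 4.
Bags: B1 = {0, 1, 2, 3, 5}  B2 = {0, 2, 3, 4, 5}
Tree: B1–B2

The largest bag has 5 vertices, giving width 4; this decomposition certifies tw(G) ≤ 4. For the lower bound, the 5 vertices {0, 1, 2, 3, 5} are pairwise adjacent, and any tree decomposition puts a clique entirely inside one bag — forcing width ≥ 4. The upper and lower bounds meet at 4, so that is the treewidth.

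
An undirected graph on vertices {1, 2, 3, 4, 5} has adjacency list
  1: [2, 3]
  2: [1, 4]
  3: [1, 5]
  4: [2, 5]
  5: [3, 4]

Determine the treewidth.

A width-2 tree decomposition is:
Bags: B1 = {2, 4, 5}  B2 = {2, 3, 5}  B3 = {1, 2, 3}
Tree: B1–B2, B2–B3
Each bag holds 3 vertices, so the decomposition has width 2, which upper-bounds the treewidth. The edges 2–4–5–3–1–2 form a cycle, so G is not a tree and its treewidth is at least 2. Hence tw(G) = 2 exactly.

2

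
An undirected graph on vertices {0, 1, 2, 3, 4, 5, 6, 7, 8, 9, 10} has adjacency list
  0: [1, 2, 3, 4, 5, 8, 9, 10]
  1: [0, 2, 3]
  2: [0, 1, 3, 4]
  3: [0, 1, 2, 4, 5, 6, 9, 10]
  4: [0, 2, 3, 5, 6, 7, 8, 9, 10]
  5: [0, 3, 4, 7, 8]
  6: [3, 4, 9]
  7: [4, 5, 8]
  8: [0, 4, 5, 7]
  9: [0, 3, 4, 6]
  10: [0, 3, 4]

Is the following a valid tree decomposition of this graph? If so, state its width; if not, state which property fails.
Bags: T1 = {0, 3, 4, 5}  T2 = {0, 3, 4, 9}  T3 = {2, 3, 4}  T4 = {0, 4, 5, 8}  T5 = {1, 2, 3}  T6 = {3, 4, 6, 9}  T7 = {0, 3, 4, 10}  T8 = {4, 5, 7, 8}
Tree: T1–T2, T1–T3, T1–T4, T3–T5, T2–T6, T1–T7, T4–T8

No — edge (0,2) lies in no bag.

A tree decomposition must satisfy three properties: every vertex lies in some bag; for every edge, both endpoints lie together in some bag; and for every vertex, the bags containing it form a connected subtree. Here edge (0,2) lies in no bag, so the decomposition is invalid.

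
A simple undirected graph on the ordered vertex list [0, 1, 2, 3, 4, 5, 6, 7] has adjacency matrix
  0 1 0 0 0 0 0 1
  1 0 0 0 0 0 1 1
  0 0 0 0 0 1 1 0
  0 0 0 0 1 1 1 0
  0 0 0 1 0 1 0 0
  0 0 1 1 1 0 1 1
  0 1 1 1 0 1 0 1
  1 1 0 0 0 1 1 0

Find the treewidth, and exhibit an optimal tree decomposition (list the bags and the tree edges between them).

Treewidth 2.
One optimal decomposition is:
Bags: B1 = {1, 6, 7}  B2 = {5, 6, 7}  B3 = {0, 1, 7}  B4 = {3, 5, 6}  B5 = {2, 5, 6}  B6 = {3, 4, 5}
Tree: B1–B2, B1–B3, B2–B4, B4–B5, B4–B6

Each bag holds 3 vertices, so the decomposition has width 2, which upper-bounds the treewidth. Conversely, {0, 1, 7} is a clique of size 3, and the vertices of any clique must share a bag in every tree decomposition; so some bag has ≥ 3 vertices and tw(G) ≥ 2. Therefore the treewidth is 2.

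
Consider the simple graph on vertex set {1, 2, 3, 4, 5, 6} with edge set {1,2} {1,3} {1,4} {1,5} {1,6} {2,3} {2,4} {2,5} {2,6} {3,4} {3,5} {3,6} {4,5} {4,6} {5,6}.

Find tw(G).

5

A width-5 tree decomposition is:
Bags: B1 = {1, 2, 3, 4, 5, 6}
Tree: (single bag)
A single bag containing all 6 vertices is trivially a valid decomposition of width 5. Conversely, {1, 2, 3, 4, 5, 6} is a clique of size 6, and the vertices of any clique must share a bag in every tree decomposition; so some bag has ≥ 6 vertices and tw(G) ≥ 5. The upper and lower bounds meet at 5, so that is the treewidth.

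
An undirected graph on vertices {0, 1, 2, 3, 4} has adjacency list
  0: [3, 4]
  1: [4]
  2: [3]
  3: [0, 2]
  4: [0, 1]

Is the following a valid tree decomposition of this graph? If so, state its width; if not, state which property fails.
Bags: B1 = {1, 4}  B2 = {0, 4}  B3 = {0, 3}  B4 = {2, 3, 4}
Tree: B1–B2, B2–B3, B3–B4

No — bags containing vertex 4 are not connected in the tree.

A tree decomposition must satisfy three properties: every vertex lies in some bag; for every edge, both endpoints lie together in some bag; and for every vertex, the bags containing it form a connected subtree. Here bags containing vertex 4 are not connected in the tree, so the decomposition is invalid.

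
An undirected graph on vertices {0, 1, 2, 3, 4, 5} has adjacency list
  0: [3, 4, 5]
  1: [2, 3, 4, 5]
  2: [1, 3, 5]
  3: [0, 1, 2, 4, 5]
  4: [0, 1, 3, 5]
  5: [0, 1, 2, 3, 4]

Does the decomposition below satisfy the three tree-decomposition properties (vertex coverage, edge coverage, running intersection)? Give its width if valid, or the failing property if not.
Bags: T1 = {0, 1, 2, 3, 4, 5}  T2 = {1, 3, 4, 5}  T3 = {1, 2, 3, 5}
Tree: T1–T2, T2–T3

A tree decomposition must satisfy three properties: every vertex lies in some bag; for every edge, both endpoints lie together in some bag; and for every vertex, the bags containing it form a connected subtree. Here bags containing vertex 2 are not connected in the tree, so the decomposition is invalid.

No — bags containing vertex 2 are not connected in the tree.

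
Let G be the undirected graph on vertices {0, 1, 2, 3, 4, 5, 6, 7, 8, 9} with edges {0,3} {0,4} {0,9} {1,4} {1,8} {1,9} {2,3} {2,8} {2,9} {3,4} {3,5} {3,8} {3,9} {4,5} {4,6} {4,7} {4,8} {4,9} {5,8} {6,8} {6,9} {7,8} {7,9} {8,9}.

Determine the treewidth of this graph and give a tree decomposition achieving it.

Treewidth 3.
One optimal decomposition is:
Bags: B1 = {2, 3, 8, 9}  B2 = {3, 4, 8, 9}  B3 = {1, 4, 8, 9}  B4 = {3, 4, 5, 8}  B5 = {4, 6, 8, 9}  B6 = {0, 3, 4, 9}  B7 = {4, 7, 8, 9}
Tree: B1–B2, B2–B3, B2–B4, B2–B5, B2–B6, B5–B7

Each bag holds 4 vertices, so the decomposition has width 3, which upper-bounds the treewidth. For the lower bound, the 4 vertices {2, 3, 8, 9} are pairwise adjacent, and any tree decomposition puts a clique entirely inside one bag — forcing width ≥ 3. Hence tw(G) = 3 exactly.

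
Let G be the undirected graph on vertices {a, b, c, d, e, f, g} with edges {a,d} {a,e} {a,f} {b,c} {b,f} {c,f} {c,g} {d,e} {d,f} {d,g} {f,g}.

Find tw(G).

A width-2 tree decomposition is:
Bags: B1 = {d, f, g}  B2 = {a, d, f}  B3 = {c, f, g}  B4 = {b, c, f}  B5 = {a, d, e}
Tree: B1–B2, B1–B3, B3–B4, B2–B5
Every bag has size at most 3, so the width is 3 − 1 = 2 and tw(G) ≤ 2. On the other hand G contains the 3-clique {a, d, e}. A clique must lie in a single bag of any decomposition, so no decomposition can have width below 2. The upper and lower bounds meet at 2, so that is the treewidth.

2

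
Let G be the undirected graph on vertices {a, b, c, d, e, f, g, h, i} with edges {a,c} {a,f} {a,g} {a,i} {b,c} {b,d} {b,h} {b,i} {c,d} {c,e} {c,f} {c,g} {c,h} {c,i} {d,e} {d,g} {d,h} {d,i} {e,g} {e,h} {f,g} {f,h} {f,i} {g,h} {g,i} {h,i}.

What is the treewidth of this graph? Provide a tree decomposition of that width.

The largest bag has 5 vertices, giving width 4; this decomposition certifies tw(G) ≤ 4. Conversely, {c, d, e, g, h} is a clique of size 5, and the vertices of any clique must share a bag in every tree decomposition; so some bag has ≥ 5 vertices and tw(G) ≥ 4. Therefore the treewidth is 4.

Treewidth 4.
One optimal decomposition is:
Bags: B1 = {c, d, e, g, h}  B2 = {c, d, g, h, i}  B3 = {b, c, d, h, i}  B4 = {c, f, g, h, i}  B5 = {a, c, f, g, i}
Tree: B1–B2, B2–B3, B2–B4, B4–B5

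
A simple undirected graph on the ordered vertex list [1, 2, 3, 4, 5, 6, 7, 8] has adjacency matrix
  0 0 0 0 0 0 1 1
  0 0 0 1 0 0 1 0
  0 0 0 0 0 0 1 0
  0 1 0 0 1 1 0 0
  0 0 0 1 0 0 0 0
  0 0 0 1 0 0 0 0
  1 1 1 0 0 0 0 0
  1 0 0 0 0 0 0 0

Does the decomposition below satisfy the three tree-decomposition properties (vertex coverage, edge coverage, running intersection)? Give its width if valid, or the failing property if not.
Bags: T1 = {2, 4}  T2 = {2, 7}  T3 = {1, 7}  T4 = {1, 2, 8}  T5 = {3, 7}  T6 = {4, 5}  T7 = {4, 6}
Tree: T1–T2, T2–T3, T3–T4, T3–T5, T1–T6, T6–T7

A tree decomposition must satisfy three properties: every vertex lies in some bag; for every edge, both endpoints lie together in some bag; and for every vertex, the bags containing it form a connected subtree. Here bags containing vertex 2 are not connected in the tree, so the decomposition is invalid.

No — bags containing vertex 2 are not connected in the tree.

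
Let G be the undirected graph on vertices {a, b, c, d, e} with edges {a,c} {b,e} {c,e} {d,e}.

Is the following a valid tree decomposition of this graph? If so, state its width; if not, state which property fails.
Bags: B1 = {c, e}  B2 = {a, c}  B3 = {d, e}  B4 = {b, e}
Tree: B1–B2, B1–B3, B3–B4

Yes; width 1.

Checking the three conditions: (i) the bags cover all of {a, b, c, d, e}; (ii) for each edge, some bag contains both endpoints; (iii) the bags containing any fixed vertex form a subtree. All hold, so the decomposition is valid with width 2 − 1 = 1.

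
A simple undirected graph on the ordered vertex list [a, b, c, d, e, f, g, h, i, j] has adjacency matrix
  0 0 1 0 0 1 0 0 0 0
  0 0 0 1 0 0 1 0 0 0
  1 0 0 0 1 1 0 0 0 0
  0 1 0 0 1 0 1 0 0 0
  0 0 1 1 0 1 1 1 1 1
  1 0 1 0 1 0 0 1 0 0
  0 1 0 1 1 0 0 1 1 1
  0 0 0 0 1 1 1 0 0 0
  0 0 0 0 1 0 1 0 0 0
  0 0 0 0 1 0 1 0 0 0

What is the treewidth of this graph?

2

A width-2 tree decomposition is:
Bags: B1 = {e, f, h}  B2 = {e, g, h}  B3 = {d, e, g}  B4 = {c, e, f}  B5 = {a, c, f}  B6 = {b, d, g}  B7 = {e, g, j}  B8 = {e, g, i}
Tree: B1–B2, B2–B3, B1–B4, B4–B5, B3–B6, B3–B7, B2–B8
Each bag holds 3 vertices, so the decomposition has width 2, which upper-bounds the treewidth. For the lower bound, the 3 vertices {d, e, g} are pairwise adjacent, and any tree decomposition puts a clique entirely inside one bag — forcing width ≥ 2. Combining the bounds, tw(G) = 2.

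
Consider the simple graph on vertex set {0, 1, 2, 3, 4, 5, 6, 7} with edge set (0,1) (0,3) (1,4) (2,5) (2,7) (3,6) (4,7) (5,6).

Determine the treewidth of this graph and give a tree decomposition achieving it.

Treewidth 2.
Bags: B1 = {2, 5, 7}  B2 = {4, 5, 7}  B3 = {1, 4, 5}  B4 = {0, 1, 5}  B5 = {0, 3, 5}  B6 = {3, 5, 6}
Tree: B1–B2, B2–B3, B3–B4, B4–B5, B5–B6

Every bag has size at most 3, so the width is 3 − 1 = 2 and tw(G) ≤ 2. Since 5–2–7–4–1–0–3–6–5 is a cycle in G, G is not acyclic. Forests are exactly the graphs of treewidth ≤ 1, so tw(G) ≥ 2. Hence tw(G) = 2 exactly.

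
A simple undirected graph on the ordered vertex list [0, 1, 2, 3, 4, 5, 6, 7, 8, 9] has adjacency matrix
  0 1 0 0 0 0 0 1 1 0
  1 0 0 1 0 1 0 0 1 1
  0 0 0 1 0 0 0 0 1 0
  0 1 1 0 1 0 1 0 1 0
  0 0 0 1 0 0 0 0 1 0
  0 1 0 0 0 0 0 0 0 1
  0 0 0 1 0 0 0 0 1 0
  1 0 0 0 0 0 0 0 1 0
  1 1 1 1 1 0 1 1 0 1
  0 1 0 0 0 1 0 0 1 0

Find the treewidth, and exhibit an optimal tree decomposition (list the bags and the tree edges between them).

Each bag holds 3 vertices, so the decomposition has width 2, which upper-bounds the treewidth. Conversely, {0, 1, 8} is a clique of size 3, and the vertices of any clique must share a bag in every tree decomposition; so some bag has ≥ 3 vertices and tw(G) ≥ 2. The upper and lower bounds meet at 2, so that is the treewidth.

Treewidth 2.
One optimal decomposition is:
Bags: B1 = {3, 4, 8}  B2 = {1, 3, 8}  B3 = {0, 1, 8}  B4 = {1, 8, 9}  B5 = {0, 7, 8}  B6 = {1, 5, 9}  B7 = {2, 3, 8}  B8 = {3, 6, 8}
Tree: B1–B2, B2–B3, B3–B4, B3–B5, B4–B6, B2–B7, B2–B8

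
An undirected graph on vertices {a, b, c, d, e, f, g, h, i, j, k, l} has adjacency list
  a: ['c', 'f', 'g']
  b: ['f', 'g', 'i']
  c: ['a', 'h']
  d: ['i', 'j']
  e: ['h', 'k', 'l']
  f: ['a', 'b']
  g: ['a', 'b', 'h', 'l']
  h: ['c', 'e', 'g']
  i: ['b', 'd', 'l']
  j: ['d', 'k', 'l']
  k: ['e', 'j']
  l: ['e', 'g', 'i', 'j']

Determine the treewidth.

3

A width-3 tree decomposition is:
Bags: B1 = {a, c, f, h}  B2 = {a, f, g, h}  B3 = {b, f, g, h}  B4 = {b, e, g, h}  B5 = {b, e, g, l}  B6 = {b, e, i, l}  B7 = {e, i, k, l}  B8 = {i, j, k, l}  B9 = {d, i, j, k}
Tree: B1–B2, B2–B3, B3–B4, B4–B5, B5–B6, B6–B7, B7–B8, B8–B9
Each bag holds 4 vertices, so the decomposition has width 3, which upper-bounds the treewidth. For the lower bound: the 4 vertex sets {a,c,f}, {h}, {g}, {b,e,i,l} are disjoint, each induces a connected subgraph, and every pair is joined by at least one edge of G. Contracting each set to a single vertex therefore yields K_{4} as a minor, and since treewidth is minor-monotone, tw(G) ≥ tw(K_{4}) = 3. Combining the bounds, tw(G) = 3.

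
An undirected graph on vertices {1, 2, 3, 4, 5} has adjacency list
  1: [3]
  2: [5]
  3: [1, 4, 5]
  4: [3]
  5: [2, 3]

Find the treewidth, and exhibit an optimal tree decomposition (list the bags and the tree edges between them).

Treewidth 1.
One such decomposition:
Bags: B1 = {3, 5}  B2 = {3, 4}  B3 = {1, 3}  B4 = {2, 5}
Tree: B1–B2, B2–B3, B1–B4

Each bag holds 2 vertices, so the decomposition has width 1, which upper-bounds the treewidth. Any graph with an edge has treewidth ≥ 1, and G has the edge 3–5. Combining the bounds, tw(G) = 1.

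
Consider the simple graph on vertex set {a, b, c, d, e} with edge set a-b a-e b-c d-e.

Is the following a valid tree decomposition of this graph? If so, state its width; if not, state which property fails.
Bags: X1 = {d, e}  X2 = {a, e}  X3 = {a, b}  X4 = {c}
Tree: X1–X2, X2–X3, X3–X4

A tree decomposition must satisfy three properties: every vertex lies in some bag; for every edge, both endpoints lie together in some bag; and for every vertex, the bags containing it form a connected subtree. Here edge (b,c) lies in no bag, so the decomposition is invalid.

No — edge (b,c) lies in no bag.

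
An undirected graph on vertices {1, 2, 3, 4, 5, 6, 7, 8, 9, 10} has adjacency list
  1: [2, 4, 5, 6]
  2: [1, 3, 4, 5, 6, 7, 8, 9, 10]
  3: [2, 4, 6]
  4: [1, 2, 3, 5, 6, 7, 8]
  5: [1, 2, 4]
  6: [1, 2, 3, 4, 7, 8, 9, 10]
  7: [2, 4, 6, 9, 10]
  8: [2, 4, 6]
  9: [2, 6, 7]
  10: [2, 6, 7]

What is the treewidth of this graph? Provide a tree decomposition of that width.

Treewidth 3.
One such decomposition:
Bags: B1 = {2, 4, 6, 7}  B2 = {2, 4, 6, 8}  B3 = {1, 2, 4, 6}  B4 = {2, 3, 4, 6}  B5 = {1, 2, 4, 5}  B6 = {2, 6, 7, 9}  B7 = {2, 6, 7, 10}
Tree: B1–B2, B1–B3, B1–B4, B3–B5, B1–B6, B6–B7

Each bag holds 4 vertices, so the decomposition has width 3, which upper-bounds the treewidth. For the lower bound, the 4 vertices {1, 2, 4, 5} are pairwise adjacent, and any tree decomposition puts a clique entirely inside one bag — forcing width ≥ 3. Therefore the treewidth is 3.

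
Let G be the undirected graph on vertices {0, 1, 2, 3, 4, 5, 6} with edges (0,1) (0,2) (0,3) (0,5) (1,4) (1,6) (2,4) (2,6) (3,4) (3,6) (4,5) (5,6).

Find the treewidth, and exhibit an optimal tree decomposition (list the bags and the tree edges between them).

Each bag holds 4 vertices, so the decomposition has width 3, which upper-bounds the treewidth. For the lower bound: the 4 vertex sets {0,1}, {3,6}, {4}, {2} are disjoint, each induces a connected subgraph, and every pair is joined by at least one edge of G. Contracting each set to a single vertex therefore yields K_{4} as a minor, and since treewidth is minor-monotone, tw(G) ≥ tw(K_{4}) = 3. Hence tw(G) = 3 exactly.

Treewidth 3.
One such decomposition:
Bags: B1 = {0, 1, 4, 6}  B2 = {0, 3, 4, 6}  B3 = {0, 2, 4, 6}  B4 = {0, 4, 5, 6}
Tree: B1–B2, B2–B3, B3–B4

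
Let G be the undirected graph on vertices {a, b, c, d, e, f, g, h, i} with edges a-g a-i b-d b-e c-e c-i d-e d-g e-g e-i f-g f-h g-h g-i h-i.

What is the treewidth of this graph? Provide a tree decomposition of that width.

Treewidth 2.
One optimal decomposition is:
Bags: B1 = {c, e, i}  B2 = {e, g, i}  B3 = {a, g, i}  B4 = {d, e, g}  B5 = {g, h, i}  B6 = {b, d, e}  B7 = {f, g, h}
Tree: B1–B2, B2–B3, B2–B4, B2–B5, B4–B6, B5–B7

Every bag has size at most 3, so the width is 3 − 1 = 2 and tw(G) ≤ 2. On the other hand G contains the 3-clique {d, e, g}. A clique must lie in a single bag of any decomposition, so no decomposition can have width below 2. Combining the bounds, tw(G) = 2.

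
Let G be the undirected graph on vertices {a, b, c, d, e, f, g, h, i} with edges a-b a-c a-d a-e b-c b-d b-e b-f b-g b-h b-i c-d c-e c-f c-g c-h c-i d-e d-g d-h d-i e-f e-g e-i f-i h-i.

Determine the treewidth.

A width-4 tree decomposition is:
Bags: B1 = {b, c, d, e, i}  B2 = {b, c, d, h, i}  B3 = {b, c, d, e, g}  B4 = {b, c, e, f, i}  B5 = {a, b, c, d, e}
Tree: B1–B2, B1–B3, B1–B4, B3–B5
Each bag holds 5 vertices, so the decomposition has width 4, which upper-bounds the treewidth. For the lower bound, the 5 vertices {b, c, d, e, g} are pairwise adjacent, and any tree decomposition puts a clique entirely inside one bag — forcing width ≥ 4. Therefore the treewidth is 4.

4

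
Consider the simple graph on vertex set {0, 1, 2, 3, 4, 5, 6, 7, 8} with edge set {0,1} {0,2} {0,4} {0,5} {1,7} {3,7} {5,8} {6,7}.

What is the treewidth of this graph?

1

A width-1 tree decomposition is:
Bags: B1 = {0, 5}  B2 = {0, 1}  B3 = {5, 8}  B4 = {0, 4}  B5 = {1, 7}  B6 = {3, 7}  B7 = {0, 2}  B8 = {6, 7}
Tree: B1–B2, B1–B3, B1–B4, B2–B5, B5–B6, B1–B7, B5–B8
Each bag holds 2 vertices, so the decomposition has width 1, which upper-bounds the treewidth. G has an edge, so its treewidth is at least 1. Therefore the treewidth is 1.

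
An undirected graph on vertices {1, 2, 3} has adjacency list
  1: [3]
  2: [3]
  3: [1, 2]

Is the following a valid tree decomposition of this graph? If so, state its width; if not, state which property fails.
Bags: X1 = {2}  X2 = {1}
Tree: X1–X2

A tree decomposition must satisfy three properties: every vertex lies in some bag; for every edge, both endpoints lie together in some bag; and for every vertex, the bags containing it form a connected subtree. Here vertex 3 appears in no bag, so the decomposition is invalid.

No — vertex 3 appears in no bag.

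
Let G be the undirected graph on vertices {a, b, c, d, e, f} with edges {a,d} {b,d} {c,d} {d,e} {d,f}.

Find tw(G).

1

A width-1 tree decomposition is:
Bags: B1 = {d, f}  B2 = {a, d}  B3 = {d, e}  B4 = {c, d}  B5 = {b, d}
Tree: B1–B2, B2–B3, B2–B4, B4–B5
The largest bag has 2 vertices, giving width 1; this decomposition certifies tw(G) ≤ 1. Any graph with an edge has treewidth ≥ 1, and G has the edge d–f. Combining the bounds, tw(G) = 1.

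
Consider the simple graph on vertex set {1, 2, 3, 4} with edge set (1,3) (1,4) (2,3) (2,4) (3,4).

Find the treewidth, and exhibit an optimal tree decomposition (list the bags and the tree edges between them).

Treewidth 2.
One optimal decomposition is:
Bags: B1 = {1, 3, 4}  B2 = {2, 3, 4}
Tree: B1–B2

The largest bag has 3 vertices, giving width 2; this decomposition certifies tw(G) ≤ 2. On the other hand G contains the 3-clique {1, 3, 4}. A clique must lie in a single bag of any decomposition, so no decomposition can have width below 2. The upper and lower bounds meet at 2, so that is the treewidth.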